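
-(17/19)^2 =-289/361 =-0.80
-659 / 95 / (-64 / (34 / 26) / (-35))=-78421 / 15808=-4.96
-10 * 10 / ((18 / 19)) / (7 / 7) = -950 / 9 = -105.56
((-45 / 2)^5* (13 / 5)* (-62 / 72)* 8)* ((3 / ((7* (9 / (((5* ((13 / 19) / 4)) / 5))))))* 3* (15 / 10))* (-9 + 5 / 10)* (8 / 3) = -365213964375 / 4256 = -85811551.78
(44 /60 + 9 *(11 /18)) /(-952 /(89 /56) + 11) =-16643 /1569990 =-0.01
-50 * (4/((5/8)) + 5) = -570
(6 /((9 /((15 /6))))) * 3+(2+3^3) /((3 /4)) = 131 /3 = 43.67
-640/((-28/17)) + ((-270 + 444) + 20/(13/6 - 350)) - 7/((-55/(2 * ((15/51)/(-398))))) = 305807623895/543644717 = 562.51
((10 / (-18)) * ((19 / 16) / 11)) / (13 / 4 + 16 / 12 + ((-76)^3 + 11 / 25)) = 2375 / 17383250676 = 0.00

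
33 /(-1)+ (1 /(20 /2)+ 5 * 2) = -229 /10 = -22.90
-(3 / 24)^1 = -1 / 8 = -0.12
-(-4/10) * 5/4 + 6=13/2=6.50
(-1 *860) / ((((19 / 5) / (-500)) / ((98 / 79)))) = 210700000 / 1501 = 140373.08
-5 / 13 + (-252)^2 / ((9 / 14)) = 1284187 / 13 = 98783.62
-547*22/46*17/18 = -102289/414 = -247.07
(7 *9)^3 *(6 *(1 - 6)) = -7501410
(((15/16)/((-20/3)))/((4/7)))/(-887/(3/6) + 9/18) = 0.00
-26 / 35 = -0.74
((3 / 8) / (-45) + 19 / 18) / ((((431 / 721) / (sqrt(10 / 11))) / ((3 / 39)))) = 20909 * sqrt(110) / 1706760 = 0.13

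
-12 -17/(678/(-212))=-2266/339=-6.68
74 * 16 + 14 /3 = 3566 /3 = 1188.67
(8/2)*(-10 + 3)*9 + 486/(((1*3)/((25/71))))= -13842/71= -194.96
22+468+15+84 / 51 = 8613 / 17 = 506.65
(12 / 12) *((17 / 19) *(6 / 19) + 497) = 179519 / 361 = 497.28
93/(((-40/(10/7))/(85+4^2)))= -9393/28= -335.46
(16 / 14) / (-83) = -8 / 581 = -0.01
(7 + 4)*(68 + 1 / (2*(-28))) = 41877 / 56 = 747.80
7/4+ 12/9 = 3.08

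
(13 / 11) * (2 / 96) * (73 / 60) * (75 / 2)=4745 / 4224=1.12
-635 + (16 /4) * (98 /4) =-537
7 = 7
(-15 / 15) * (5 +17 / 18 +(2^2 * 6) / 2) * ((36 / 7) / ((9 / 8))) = -5168 / 63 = -82.03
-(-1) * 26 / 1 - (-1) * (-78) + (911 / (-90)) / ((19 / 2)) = -45371 / 855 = -53.07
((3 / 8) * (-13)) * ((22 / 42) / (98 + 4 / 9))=-1287 / 49616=-0.03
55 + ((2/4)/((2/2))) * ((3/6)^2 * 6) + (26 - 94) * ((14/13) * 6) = -19949/52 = -383.63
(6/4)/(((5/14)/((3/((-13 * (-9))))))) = 7/65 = 0.11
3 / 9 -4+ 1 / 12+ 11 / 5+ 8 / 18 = -169 / 180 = -0.94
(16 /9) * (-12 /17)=-64 /51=-1.25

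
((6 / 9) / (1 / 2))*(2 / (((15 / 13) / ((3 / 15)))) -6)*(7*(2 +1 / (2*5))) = -41552 / 375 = -110.81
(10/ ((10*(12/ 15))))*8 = 10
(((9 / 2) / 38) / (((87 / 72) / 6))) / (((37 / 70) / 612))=13880160 / 20387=680.83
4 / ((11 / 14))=56 / 11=5.09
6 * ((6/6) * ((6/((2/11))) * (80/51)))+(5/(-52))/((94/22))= 12903385/41548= 310.57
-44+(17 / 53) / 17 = -2331 / 53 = -43.98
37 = 37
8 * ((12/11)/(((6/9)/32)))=4608/11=418.91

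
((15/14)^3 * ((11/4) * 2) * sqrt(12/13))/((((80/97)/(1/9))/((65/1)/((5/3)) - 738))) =-55937475 * sqrt(39)/570752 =-612.05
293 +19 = 312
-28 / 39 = -0.72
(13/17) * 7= 91/17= 5.35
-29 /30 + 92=2731 /30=91.03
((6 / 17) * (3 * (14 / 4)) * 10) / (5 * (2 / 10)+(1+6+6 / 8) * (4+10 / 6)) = 0.83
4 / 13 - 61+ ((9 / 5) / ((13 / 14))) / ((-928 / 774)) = -939621 / 15080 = -62.31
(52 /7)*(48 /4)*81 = 50544 /7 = 7220.57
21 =21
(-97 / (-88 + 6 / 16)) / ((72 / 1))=97 / 6309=0.02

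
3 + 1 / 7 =22 / 7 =3.14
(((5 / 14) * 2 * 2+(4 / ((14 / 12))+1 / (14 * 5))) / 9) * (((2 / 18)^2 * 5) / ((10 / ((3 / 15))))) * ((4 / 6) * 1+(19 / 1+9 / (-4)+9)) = 108097 / 6123600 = 0.02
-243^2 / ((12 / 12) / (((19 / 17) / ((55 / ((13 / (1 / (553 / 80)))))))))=-8065561959 / 74800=-107828.37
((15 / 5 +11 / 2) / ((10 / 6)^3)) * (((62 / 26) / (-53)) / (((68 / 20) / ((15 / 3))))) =-837 / 6890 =-0.12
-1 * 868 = -868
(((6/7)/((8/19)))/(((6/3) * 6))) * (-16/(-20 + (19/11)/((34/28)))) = 3553/24318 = 0.15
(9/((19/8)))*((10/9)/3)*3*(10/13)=800/247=3.24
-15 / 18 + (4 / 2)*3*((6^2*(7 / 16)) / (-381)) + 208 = 78836 / 381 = 206.92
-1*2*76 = -152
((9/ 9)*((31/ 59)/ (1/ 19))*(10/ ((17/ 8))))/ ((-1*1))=-47120/ 1003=-46.98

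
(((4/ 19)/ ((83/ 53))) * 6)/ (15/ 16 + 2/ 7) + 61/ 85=25288429/ 18364165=1.38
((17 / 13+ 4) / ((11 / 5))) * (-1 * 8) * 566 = -1562160 / 143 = -10924.20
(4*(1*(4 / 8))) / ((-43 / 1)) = -2 / 43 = -0.05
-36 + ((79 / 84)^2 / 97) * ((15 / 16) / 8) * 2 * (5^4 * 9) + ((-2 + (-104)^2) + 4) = 52535279679 / 4867072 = 10794.02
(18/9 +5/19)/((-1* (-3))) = 43/57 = 0.75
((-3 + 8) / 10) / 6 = 1 / 12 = 0.08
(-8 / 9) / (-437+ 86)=8 / 3159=0.00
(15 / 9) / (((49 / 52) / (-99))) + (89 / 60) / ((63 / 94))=-2287319 / 13230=-172.89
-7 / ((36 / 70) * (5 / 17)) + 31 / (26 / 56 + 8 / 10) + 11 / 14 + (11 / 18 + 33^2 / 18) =49732 / 1239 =40.14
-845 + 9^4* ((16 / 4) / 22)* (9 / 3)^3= 344999 / 11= 31363.55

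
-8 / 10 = -4 / 5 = -0.80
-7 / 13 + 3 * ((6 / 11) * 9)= 2029 / 143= 14.19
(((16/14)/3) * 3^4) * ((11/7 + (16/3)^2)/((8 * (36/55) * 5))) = 20801/588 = 35.38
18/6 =3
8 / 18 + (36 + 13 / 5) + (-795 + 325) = -430.96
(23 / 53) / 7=23 / 371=0.06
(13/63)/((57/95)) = 65/189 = 0.34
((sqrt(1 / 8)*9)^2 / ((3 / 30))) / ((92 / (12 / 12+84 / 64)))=14985 / 5888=2.55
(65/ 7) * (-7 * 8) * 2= -1040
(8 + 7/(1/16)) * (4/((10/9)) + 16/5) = 816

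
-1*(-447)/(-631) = -447/631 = -0.71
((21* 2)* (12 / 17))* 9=4536 / 17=266.82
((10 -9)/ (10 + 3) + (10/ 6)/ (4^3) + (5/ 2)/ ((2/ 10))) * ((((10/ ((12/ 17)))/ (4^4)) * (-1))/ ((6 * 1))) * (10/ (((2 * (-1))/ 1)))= 13369225/ 23003136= 0.58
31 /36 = 0.86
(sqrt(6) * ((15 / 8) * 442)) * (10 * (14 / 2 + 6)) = 215475 * sqrt(6) / 2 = 263901.90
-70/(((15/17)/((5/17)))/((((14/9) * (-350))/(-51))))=-249.09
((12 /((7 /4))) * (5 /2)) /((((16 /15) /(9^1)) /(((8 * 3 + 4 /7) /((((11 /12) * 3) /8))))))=5572800 /539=10339.15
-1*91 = -91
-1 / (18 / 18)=-1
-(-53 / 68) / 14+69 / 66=11531 / 10472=1.10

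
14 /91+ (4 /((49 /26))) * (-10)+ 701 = 433115 /637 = 679.93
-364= -364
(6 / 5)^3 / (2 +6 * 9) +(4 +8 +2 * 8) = 24527 / 875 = 28.03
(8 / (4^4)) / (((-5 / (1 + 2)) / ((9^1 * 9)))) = -243 / 160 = -1.52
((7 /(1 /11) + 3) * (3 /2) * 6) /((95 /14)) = 2016 /19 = 106.11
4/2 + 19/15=49/15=3.27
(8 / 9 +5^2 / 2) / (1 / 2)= 241 / 9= 26.78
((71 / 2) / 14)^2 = 5041 / 784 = 6.43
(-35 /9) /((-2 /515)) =18025 /18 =1001.39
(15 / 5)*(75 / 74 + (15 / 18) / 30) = 1387 / 444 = 3.12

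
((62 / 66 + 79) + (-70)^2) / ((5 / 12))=11951.85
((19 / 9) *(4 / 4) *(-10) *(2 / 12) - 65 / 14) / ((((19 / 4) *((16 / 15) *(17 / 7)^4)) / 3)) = -5290775 / 38085576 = -0.14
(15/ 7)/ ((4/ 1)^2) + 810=810.13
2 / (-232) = -1 / 116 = -0.01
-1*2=-2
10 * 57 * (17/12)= 1615/2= 807.50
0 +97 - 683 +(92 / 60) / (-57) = -501053 / 855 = -586.03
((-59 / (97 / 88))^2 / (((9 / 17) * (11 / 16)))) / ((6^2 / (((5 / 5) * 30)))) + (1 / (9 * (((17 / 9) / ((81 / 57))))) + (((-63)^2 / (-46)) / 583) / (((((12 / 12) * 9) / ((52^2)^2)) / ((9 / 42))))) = -21130610368525895 / 1100287415601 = -19204.63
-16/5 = -3.20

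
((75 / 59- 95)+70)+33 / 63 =-28751 / 1239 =-23.21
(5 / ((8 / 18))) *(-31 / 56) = -1395 / 224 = -6.23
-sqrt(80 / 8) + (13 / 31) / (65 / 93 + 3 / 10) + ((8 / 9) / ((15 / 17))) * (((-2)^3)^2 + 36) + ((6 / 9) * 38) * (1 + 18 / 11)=46339154 / 275913 - sqrt(10)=164.79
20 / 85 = 4 / 17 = 0.24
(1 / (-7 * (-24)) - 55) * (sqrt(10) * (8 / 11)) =-9239 * sqrt(10) / 231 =-126.48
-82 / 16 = -41 / 8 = -5.12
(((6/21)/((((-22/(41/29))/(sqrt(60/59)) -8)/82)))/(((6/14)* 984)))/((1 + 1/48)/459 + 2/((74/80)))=9135495360/7745842717847 -592321752* sqrt(885)/7745842717847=-0.00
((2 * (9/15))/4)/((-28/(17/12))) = -17/1120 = -0.02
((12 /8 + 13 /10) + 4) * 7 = 238 /5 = 47.60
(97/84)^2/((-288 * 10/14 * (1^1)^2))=-9409/1451520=-0.01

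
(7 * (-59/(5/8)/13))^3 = -36067838464/274625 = -131334.87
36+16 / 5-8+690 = 3606 / 5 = 721.20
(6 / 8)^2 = 9 / 16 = 0.56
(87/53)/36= 29/636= 0.05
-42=-42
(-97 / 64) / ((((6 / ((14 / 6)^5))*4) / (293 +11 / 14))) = -106433929 / 82944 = -1283.20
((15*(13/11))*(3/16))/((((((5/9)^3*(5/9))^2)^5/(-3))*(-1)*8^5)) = 51880899124435419083945206782440537457951/10490417480468750000000000000000000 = 4945551.43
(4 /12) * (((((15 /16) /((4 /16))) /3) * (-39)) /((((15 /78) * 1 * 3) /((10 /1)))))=-845 /3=-281.67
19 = 19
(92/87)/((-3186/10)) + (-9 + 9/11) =-12478250/1524501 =-8.19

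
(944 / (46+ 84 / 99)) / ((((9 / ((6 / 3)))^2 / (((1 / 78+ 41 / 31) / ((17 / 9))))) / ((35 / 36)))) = 293386940 / 428961663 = 0.68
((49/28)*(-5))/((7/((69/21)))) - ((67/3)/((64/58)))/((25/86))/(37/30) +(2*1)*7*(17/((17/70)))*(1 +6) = 70442207/10360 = 6799.44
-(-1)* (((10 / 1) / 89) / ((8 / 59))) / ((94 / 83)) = 24485 / 33464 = 0.73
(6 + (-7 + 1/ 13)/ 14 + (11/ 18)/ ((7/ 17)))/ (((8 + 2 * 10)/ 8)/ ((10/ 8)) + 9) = 0.59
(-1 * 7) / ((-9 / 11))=77 / 9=8.56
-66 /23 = -2.87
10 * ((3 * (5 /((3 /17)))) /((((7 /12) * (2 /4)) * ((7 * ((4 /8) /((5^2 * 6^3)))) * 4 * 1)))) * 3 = 165240000 /49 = 3372244.90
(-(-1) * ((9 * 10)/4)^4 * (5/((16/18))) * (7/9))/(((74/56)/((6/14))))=430565625/1184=363653.40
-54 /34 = -27 /17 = -1.59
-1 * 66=-66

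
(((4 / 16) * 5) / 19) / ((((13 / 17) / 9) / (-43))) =-32895 / 988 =-33.29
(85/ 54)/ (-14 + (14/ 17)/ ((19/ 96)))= -27455/ 171612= -0.16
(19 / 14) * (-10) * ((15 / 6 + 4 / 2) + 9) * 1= -2565 / 14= -183.21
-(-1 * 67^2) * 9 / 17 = 40401 / 17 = 2376.53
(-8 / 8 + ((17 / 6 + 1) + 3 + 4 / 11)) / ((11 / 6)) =409 / 121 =3.38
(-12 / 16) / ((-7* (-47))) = -3 / 1316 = -0.00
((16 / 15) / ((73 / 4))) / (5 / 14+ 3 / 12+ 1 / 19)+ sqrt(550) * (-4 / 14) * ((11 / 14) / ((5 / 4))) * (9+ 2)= 34048 / 384345-484 * sqrt(22) / 49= -46.24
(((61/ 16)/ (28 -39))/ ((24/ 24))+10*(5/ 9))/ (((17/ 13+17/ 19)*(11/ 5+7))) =10189985/ 39638016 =0.26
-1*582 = -582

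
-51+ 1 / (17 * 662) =-573953 / 11254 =-51.00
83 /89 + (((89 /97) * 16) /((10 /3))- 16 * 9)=-5985401 /43165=-138.66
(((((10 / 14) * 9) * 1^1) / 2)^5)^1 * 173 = 59356.53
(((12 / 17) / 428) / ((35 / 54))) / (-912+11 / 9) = -1458 / 521862005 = -0.00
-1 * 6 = -6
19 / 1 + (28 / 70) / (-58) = 2754 / 145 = 18.99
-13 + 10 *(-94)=-953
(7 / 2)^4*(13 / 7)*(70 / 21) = 22295 / 24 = 928.96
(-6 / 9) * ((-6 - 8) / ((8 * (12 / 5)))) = 35 / 72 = 0.49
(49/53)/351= 49/18603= 0.00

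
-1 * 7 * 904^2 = -5720512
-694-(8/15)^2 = -156214/225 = -694.28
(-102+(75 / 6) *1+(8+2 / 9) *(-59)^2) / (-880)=-513577 / 15840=-32.42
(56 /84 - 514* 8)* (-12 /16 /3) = 6167 /6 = 1027.83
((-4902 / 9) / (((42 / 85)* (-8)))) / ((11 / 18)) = 69445 / 308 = 225.47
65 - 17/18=1153/18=64.06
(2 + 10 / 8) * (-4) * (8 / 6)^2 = -208 / 9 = -23.11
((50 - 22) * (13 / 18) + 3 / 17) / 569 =3121 / 87057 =0.04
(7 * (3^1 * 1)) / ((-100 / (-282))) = 2961 / 50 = 59.22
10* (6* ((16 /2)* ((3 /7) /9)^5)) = 160 /1361367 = 0.00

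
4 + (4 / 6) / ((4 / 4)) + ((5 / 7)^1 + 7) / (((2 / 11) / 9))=8117 / 21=386.52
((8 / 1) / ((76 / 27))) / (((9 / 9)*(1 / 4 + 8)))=72 / 209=0.34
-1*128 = -128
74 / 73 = 1.01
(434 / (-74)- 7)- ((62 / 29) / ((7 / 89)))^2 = -1146203472 / 1524733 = -751.74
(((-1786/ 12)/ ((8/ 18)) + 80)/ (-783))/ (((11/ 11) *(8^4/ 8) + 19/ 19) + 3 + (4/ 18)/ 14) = 14273/ 22626264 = 0.00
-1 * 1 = -1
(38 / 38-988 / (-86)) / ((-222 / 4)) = -358 / 1591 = -0.23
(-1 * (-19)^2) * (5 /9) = -1805 /9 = -200.56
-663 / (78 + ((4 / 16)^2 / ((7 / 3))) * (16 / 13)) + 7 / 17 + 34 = 1042808 / 40239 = 25.92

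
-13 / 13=-1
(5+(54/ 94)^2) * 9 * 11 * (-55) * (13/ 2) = -416711295/ 2209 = -188642.51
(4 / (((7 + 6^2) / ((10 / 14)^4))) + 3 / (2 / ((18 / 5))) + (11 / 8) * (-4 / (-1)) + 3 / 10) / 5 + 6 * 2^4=253577308 / 2581075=98.24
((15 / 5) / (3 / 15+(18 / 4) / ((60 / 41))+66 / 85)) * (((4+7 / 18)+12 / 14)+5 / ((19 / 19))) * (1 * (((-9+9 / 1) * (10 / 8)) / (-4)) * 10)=0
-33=-33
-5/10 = -1/2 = -0.50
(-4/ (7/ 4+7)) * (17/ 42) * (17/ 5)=-2312/ 3675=-0.63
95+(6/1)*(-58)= -253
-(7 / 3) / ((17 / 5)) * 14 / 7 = -70 / 51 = -1.37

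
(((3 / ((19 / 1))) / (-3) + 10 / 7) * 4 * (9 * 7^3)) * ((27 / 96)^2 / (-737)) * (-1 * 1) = 6536943 / 3584768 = 1.82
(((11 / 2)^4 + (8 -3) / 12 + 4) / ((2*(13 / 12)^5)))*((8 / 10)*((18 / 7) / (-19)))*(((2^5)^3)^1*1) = -593183637504 / 542659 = -1093105.68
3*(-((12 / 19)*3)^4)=-38.66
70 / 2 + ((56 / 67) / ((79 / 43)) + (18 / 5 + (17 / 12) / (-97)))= 1202647691 / 30805260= 39.04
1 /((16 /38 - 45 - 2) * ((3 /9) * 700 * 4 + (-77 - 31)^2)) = -19 /11148640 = -0.00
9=9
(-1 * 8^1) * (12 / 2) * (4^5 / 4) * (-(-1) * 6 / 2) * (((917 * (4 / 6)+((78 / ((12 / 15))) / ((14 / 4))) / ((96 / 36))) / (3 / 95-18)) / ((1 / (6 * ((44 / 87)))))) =447117946880 / 115507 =3870916.45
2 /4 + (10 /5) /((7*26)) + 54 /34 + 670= 2079475 /3094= 672.10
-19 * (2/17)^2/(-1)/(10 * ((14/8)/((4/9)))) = 608/91035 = 0.01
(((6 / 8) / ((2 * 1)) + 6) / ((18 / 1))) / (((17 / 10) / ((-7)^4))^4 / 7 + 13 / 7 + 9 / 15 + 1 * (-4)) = -2471699211114074375 / 10767469504550473437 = -0.23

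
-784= -784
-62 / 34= -31 / 17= -1.82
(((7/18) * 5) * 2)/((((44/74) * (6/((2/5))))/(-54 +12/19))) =-43771/1881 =-23.27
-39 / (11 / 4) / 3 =-52 / 11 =-4.73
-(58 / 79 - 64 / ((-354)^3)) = -321624146 / 438073407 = -0.73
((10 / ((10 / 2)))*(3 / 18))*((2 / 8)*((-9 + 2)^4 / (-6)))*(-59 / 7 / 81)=20237 / 5832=3.47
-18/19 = -0.95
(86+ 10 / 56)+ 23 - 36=2049 / 28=73.18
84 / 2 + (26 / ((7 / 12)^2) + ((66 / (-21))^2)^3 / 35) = 600950974 / 4117715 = 145.94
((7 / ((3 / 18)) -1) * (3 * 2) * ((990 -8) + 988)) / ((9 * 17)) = 161540 / 51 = 3167.45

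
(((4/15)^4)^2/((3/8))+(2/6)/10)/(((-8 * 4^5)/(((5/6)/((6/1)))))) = -513626701/906992640000000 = -0.00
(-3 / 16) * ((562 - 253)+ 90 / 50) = -2331 / 40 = -58.28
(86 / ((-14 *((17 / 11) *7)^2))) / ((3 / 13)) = -0.23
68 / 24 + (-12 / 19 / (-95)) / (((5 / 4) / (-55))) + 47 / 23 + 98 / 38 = 1784291 / 249090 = 7.16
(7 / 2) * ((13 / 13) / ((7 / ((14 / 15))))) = 7 / 15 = 0.47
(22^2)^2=234256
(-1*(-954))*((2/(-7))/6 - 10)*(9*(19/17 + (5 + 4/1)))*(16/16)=-103867704/119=-872837.85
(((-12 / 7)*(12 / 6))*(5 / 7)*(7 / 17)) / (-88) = 15 / 1309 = 0.01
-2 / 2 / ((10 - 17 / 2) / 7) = -14 / 3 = -4.67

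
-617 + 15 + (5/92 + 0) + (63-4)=-542.95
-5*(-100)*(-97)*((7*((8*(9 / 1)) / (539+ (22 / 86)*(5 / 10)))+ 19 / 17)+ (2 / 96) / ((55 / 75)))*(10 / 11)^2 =-530323310625 / 6358187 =-83407.94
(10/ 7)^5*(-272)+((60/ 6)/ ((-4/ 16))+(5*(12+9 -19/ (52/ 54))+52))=-699183061/ 436982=-1600.03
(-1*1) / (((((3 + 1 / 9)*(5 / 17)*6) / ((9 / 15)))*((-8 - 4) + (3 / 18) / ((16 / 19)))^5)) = 155940028416 / 326728935645156275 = 0.00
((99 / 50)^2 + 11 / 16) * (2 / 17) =46079 / 85000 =0.54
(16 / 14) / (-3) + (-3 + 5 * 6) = 559 / 21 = 26.62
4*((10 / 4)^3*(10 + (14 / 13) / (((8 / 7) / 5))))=95625 / 104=919.47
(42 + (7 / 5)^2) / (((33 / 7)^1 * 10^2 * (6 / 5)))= 7693 / 99000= 0.08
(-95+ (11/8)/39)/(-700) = 29629/218400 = 0.14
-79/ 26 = -3.04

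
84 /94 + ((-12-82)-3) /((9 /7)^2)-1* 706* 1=-2907731 /3807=-763.79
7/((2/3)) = 21/2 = 10.50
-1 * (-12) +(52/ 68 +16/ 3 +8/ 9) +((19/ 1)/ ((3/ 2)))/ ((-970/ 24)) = 18.67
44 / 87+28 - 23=479 / 87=5.51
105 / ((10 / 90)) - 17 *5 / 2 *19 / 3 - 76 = 3599 / 6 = 599.83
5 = 5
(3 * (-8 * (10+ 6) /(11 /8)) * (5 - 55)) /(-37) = -153600 /407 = -377.40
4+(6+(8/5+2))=68/5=13.60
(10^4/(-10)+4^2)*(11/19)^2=-329.82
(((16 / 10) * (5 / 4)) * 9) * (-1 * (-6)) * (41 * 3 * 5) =66420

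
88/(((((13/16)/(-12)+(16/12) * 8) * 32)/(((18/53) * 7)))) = 0.62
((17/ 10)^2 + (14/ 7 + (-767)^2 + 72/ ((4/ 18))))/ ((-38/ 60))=-176585367/ 190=-929396.67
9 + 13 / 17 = 166 / 17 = 9.76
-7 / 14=-1 / 2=-0.50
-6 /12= -1 /2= -0.50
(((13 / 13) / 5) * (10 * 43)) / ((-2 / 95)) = -4085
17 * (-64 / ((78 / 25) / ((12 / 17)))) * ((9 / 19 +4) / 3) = -272000 / 741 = -367.07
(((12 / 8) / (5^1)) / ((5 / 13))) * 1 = 39 / 50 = 0.78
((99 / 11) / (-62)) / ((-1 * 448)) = 9 / 27776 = 0.00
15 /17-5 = -70 /17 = -4.12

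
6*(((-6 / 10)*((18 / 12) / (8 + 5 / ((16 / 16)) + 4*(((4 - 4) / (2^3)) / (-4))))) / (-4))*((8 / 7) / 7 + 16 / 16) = 1539 / 12740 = 0.12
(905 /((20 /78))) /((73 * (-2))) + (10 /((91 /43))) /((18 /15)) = -1613207 /79716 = -20.24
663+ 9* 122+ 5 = 1766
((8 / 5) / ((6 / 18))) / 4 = 6 / 5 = 1.20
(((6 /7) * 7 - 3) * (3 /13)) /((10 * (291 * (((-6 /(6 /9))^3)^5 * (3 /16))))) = -8 /1298143587856761945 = -0.00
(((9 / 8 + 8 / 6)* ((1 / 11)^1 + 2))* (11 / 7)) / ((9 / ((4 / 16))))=1357 / 6048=0.22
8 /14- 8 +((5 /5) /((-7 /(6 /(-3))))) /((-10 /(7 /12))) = -3127 /420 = -7.45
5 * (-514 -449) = -4815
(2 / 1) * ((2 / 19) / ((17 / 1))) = 4 / 323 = 0.01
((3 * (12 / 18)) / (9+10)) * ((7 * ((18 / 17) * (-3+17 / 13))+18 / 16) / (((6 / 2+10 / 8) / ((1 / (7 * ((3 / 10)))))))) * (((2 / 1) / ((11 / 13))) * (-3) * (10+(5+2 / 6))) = 6190680 / 422807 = 14.64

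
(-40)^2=1600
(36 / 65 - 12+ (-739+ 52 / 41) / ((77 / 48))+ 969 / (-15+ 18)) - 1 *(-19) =-3791334 / 29315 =-129.33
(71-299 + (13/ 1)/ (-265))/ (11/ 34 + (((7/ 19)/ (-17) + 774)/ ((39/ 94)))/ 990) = -150732351198/ 1459316575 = -103.29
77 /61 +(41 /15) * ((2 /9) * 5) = 7081 /1647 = 4.30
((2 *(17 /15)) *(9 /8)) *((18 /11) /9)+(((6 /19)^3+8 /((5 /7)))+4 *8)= 32967537 /754490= 43.70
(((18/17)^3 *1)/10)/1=2916/24565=0.12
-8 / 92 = -2 / 23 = -0.09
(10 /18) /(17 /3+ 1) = 1 /12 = 0.08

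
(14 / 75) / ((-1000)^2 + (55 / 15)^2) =42 / 225003025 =0.00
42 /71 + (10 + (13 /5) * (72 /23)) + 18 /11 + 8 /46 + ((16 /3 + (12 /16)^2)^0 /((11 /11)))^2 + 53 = 6694896 /89815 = 74.54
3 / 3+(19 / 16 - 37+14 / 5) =-2561 / 80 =-32.01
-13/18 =-0.72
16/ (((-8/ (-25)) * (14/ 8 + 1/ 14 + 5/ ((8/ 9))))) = 2800/ 417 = 6.71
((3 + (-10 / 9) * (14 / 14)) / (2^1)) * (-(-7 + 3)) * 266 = 9044 / 9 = 1004.89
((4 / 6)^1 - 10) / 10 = -14 / 15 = -0.93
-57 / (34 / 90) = -2565 / 17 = -150.88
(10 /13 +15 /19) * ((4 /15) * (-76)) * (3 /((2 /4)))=-2464 /13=-189.54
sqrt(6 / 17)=sqrt(102) / 17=0.59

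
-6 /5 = -1.20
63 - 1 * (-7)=70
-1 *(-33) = 33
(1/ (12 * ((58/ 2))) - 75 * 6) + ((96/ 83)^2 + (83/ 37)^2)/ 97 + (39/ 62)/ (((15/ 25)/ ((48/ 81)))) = -39908102885775277/ 88820827378884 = -449.31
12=12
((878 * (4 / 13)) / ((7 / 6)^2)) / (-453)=-42144 / 96187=-0.44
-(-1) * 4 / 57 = 4 / 57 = 0.07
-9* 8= -72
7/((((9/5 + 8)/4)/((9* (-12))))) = -2160/7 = -308.57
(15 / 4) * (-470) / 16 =-3525 / 32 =-110.16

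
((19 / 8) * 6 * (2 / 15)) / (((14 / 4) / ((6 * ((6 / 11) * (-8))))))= -5472 / 385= -14.21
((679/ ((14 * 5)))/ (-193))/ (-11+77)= -97/ 127380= -0.00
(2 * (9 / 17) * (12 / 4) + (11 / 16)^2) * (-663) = -619359 / 256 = -2419.37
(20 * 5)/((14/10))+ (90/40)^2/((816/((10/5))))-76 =-69443/15232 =-4.56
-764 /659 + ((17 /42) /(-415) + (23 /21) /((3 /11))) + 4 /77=1102093571 /379050210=2.91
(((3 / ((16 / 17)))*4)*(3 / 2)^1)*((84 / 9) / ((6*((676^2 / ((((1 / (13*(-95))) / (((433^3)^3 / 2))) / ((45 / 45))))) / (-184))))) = 0.00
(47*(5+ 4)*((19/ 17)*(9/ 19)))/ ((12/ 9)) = 11421/ 68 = 167.96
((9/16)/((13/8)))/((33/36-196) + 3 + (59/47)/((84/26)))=-17766/9838543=-0.00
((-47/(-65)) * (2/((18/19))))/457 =893/267345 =0.00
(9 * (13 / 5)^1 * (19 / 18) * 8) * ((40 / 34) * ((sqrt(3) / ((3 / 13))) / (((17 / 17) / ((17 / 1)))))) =51376 * sqrt(3) / 3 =29661.95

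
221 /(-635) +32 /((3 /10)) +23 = 246352 /1905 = 129.32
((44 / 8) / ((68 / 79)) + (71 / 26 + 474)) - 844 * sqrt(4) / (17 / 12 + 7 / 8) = -24646581 / 97240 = -253.46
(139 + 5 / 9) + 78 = 1958 / 9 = 217.56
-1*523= -523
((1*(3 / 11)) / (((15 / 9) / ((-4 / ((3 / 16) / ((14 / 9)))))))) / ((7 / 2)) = -256 / 165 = -1.55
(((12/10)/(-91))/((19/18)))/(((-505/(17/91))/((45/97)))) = 16524/7707250915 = 0.00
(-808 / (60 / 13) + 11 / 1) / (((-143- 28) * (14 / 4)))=4922 / 17955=0.27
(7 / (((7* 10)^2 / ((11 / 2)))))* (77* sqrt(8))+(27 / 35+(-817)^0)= 121* sqrt(2) / 100+62 / 35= 3.48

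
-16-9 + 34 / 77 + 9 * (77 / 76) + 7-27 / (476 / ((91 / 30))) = -8567641 / 994840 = -8.61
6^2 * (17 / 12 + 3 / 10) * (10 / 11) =618 / 11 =56.18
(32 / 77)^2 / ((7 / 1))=1024 / 41503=0.02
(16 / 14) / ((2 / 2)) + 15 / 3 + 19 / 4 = 305 / 28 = 10.89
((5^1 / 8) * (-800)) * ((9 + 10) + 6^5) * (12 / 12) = -3897500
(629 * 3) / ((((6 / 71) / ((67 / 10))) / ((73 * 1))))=218427169 / 20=10921358.45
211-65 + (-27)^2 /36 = 665 /4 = 166.25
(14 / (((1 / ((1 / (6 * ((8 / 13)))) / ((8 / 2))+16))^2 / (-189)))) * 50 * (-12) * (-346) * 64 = -18152441173125 / 2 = -9076220586562.50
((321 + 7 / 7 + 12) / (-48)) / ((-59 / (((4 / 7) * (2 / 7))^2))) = 1336 / 424977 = 0.00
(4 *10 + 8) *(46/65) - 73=-2537/65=-39.03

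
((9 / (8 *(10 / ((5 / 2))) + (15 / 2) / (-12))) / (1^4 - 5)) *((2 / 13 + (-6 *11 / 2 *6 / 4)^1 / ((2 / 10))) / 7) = 57879 / 22841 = 2.53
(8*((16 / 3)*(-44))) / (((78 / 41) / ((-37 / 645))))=4271872 / 75465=56.61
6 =6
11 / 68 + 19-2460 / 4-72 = -45413 / 68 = -667.84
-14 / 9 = -1.56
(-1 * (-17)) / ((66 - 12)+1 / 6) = 102 / 325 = 0.31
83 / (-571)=-83 / 571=-0.15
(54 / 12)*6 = 27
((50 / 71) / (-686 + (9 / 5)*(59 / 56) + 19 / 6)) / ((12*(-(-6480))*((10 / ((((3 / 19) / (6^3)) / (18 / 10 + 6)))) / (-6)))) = 175 / 234001675451232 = 0.00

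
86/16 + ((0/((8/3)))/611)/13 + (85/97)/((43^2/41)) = 7740059/1434824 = 5.39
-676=-676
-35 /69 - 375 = -25910 /69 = -375.51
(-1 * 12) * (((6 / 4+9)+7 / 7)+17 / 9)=-482 / 3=-160.67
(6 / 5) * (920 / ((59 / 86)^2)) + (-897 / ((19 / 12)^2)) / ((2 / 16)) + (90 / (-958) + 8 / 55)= -17107766246963 / 33106207145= -516.75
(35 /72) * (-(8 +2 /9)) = -1295 /324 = -4.00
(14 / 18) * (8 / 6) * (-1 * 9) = -28 / 3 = -9.33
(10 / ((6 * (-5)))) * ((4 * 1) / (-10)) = 0.13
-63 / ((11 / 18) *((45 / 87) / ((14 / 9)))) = -17052 / 55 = -310.04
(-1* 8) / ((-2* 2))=2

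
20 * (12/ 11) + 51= 801/ 11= 72.82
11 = 11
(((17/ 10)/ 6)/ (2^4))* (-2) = -17/ 480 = -0.04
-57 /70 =-0.81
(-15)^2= 225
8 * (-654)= -5232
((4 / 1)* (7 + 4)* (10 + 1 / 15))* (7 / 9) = 46508 / 135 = 344.50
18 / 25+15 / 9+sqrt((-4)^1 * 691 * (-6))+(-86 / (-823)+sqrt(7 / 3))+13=sqrt(21) / 3+956192 / 61725+2 * sqrt(4146)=145.80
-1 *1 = -1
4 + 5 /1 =9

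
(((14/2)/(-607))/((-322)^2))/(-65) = 1/584407460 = 0.00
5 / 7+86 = 607 / 7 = 86.71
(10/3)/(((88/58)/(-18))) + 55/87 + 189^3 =6460927193/957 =6751230.09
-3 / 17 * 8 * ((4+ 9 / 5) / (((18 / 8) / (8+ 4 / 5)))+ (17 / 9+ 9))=-20144 / 425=-47.40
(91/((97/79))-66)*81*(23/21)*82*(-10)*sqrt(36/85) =-480907368*sqrt(85)/11543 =-384106.98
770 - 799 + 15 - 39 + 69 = 16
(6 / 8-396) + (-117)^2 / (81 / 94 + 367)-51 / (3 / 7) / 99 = -4919170769 / 13693284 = -359.24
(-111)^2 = 12321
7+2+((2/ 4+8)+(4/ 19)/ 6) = 17.54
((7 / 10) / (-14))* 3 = -3 / 20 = -0.15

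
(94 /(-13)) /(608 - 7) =-94 /7813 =-0.01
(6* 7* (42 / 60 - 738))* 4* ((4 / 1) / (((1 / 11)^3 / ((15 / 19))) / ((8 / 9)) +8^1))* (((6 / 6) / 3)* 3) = -26378588544 / 425977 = -61924.91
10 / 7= 1.43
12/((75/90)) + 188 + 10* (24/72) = 3086/15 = 205.73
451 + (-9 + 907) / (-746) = 167774 / 373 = 449.80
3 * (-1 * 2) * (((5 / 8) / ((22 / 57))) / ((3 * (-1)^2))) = -285 / 88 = -3.24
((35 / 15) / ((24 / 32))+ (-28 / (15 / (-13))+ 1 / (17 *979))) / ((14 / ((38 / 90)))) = 389580199 / 471829050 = 0.83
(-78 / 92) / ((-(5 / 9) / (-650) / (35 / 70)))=-22815 / 46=-495.98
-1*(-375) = 375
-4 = -4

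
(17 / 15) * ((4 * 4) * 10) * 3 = 544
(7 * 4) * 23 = 644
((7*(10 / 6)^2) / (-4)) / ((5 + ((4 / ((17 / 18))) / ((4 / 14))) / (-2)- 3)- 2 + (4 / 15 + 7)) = 14875 / 444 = 33.50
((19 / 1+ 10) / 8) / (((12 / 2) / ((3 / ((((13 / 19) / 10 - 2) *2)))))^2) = 261725 / 4310048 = 0.06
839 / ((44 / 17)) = 14263 / 44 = 324.16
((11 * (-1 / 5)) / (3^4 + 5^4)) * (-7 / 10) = 77 / 35300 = 0.00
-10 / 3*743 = -7430 / 3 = -2476.67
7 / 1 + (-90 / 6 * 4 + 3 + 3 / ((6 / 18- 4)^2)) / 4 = -1741 / 242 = -7.19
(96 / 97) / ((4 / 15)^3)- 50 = 425 / 194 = 2.19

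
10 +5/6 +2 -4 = 53/6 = 8.83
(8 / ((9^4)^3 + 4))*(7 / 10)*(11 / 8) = 77 / 2824295364850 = 0.00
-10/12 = -5/6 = -0.83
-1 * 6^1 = -6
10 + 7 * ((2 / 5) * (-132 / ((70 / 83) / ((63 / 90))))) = -37096 / 125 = -296.77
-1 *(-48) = 48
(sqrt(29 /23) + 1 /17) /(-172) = -sqrt(667) /3956-1 /2924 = -0.01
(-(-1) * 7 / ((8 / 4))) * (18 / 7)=9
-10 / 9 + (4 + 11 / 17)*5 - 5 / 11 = 36470 / 1683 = 21.67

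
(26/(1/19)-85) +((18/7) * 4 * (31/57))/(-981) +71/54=321205565/782838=410.31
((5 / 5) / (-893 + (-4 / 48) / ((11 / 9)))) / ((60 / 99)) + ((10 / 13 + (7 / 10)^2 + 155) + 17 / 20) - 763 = -3095111549 / 5108350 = -605.89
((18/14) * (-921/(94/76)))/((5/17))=-5354694/1645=-3255.13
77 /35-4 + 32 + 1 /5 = 30.40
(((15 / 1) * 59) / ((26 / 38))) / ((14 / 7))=16815 / 26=646.73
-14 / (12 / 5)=-5.83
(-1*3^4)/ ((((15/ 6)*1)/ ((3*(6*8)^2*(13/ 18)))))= -161740.80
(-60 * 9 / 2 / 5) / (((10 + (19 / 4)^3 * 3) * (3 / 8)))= -9216 / 21217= -0.43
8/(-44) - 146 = -1608/11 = -146.18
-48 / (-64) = 0.75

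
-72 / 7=-10.29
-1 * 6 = -6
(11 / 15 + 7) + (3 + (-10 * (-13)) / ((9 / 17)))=11533 / 45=256.29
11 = 11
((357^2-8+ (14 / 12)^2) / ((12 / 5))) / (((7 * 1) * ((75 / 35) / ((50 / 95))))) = 22939625 / 12312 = 1863.19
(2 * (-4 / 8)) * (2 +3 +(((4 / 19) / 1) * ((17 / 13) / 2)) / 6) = -3722 / 741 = -5.02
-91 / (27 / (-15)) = 455 / 9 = 50.56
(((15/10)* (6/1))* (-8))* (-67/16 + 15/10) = 387/2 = 193.50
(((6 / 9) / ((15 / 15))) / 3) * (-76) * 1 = -152 / 9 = -16.89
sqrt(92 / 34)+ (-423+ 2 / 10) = -2114 / 5+ sqrt(782) / 17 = -421.16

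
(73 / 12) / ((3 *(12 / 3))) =0.51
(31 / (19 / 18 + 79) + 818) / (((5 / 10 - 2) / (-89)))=209914688 / 4323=48557.64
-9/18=-1/2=-0.50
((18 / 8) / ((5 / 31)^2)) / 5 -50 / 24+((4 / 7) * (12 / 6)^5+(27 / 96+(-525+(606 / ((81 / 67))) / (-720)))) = -3346986683 / 6804000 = -491.91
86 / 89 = 0.97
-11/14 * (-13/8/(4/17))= 2431/448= 5.43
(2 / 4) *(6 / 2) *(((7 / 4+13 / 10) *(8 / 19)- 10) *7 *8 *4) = -278208 / 95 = -2928.51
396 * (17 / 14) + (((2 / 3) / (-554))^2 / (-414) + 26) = 1014345717185 / 2001245778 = 506.86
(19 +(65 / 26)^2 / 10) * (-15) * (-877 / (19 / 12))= 6196005 / 38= 163052.76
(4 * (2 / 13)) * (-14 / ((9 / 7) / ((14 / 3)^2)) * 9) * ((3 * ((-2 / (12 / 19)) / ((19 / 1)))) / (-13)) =-76832 / 1521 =-50.51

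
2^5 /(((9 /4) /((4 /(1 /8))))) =4096 /9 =455.11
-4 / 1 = -4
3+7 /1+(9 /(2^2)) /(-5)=191 /20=9.55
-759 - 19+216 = -562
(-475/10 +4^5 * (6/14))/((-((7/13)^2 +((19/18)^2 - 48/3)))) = 150004062/5594477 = 26.81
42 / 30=7 / 5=1.40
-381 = -381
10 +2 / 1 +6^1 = 18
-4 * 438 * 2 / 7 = -3504 / 7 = -500.57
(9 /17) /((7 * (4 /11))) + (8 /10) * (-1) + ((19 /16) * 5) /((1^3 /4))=13779 /595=23.16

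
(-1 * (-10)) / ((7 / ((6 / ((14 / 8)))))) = 240 / 49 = 4.90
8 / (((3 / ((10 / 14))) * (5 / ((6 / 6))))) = 0.38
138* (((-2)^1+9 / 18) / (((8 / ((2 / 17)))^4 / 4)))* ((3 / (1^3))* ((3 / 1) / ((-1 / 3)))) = 0.00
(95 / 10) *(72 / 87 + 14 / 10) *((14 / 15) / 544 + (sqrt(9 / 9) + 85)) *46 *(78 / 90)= 37874391893 / 522000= 72556.31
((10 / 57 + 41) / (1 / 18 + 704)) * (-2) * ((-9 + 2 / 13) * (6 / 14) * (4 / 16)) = 105615 / 952679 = 0.11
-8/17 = -0.47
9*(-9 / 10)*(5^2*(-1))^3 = 253125 / 2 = 126562.50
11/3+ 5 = 26/3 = 8.67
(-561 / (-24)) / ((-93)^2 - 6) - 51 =-3526157 / 69144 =-51.00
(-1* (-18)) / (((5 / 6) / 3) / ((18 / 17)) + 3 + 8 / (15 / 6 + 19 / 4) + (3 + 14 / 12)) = 169128 / 80171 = 2.11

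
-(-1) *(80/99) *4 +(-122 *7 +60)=-790.77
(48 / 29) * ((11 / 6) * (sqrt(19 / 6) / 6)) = 22 * sqrt(114) / 261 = 0.90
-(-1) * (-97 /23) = -97 /23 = -4.22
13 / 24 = 0.54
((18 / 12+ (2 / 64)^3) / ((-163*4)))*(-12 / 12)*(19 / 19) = 49153 / 21364736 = 0.00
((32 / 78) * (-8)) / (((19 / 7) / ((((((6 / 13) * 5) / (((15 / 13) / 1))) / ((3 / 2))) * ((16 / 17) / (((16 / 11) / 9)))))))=-39424 / 4199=-9.39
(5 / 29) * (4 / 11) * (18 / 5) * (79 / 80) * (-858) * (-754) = 720954 / 5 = 144190.80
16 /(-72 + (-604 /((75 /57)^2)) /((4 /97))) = -10000 /5332567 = -0.00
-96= -96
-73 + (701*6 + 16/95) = 392651/95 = 4133.17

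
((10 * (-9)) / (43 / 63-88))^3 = 182284263000 / 166465766501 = 1.10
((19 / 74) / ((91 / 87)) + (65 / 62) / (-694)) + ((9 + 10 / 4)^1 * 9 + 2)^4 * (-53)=-3804871339166514339 / 579501104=-6565770648.07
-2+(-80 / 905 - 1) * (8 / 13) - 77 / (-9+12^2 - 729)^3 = -119691834137 / 44832047832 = -2.67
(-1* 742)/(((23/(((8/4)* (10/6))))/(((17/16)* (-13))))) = 409955/276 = 1485.34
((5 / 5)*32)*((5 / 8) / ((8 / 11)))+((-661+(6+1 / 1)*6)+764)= 345 / 2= 172.50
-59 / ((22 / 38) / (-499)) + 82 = 560281 / 11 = 50934.64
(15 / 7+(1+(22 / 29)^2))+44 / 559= 12495538 / 3290833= 3.80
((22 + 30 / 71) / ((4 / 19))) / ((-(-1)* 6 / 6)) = 7562 / 71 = 106.51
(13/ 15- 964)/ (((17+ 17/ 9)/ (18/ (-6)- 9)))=260046/ 425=611.87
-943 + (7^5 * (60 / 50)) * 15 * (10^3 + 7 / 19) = 5750093765 / 19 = 302636513.95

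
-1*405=-405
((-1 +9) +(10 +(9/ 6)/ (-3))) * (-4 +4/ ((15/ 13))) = -28/ 3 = -9.33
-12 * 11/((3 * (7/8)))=-50.29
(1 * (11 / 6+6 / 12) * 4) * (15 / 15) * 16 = 448 / 3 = 149.33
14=14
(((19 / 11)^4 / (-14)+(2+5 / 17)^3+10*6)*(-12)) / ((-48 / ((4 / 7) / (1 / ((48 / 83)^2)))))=82875826198656 / 24281178942713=3.41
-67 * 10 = -670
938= 938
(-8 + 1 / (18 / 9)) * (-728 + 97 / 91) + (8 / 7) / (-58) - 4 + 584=31836821 / 5278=6031.99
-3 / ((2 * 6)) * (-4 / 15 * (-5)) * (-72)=24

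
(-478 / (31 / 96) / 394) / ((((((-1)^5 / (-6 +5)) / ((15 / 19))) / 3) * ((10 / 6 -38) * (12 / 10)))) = 2581200 / 12647597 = 0.20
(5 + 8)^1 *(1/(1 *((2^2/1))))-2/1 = 5/4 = 1.25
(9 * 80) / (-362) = -360 / 181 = -1.99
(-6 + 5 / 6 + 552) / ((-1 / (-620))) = 1017110 / 3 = 339036.67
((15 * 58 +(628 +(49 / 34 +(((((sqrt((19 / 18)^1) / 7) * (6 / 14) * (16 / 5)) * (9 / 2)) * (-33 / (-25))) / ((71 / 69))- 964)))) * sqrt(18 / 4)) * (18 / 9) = 491832 * sqrt(19) / 434875 +54615 * sqrt(2) / 34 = 2276.61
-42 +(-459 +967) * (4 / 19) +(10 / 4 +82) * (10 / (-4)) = -11119 / 76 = -146.30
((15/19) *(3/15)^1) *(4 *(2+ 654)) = 414.32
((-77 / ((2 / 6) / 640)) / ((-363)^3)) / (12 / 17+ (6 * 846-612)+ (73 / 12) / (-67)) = 20410880 / 29483135817927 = 0.00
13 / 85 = 0.15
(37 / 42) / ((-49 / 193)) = -7141 / 2058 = -3.47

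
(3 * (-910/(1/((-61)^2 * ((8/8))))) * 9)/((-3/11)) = 335224890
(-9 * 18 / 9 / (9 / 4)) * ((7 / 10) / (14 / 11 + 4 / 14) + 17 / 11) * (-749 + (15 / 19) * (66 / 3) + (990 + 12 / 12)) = -5897696 / 1425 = -4138.73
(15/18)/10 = 1/12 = 0.08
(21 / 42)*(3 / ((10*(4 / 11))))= 33 / 80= 0.41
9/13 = 0.69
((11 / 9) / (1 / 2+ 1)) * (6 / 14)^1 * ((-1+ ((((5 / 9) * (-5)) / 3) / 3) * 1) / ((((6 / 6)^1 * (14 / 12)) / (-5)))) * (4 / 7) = 1.12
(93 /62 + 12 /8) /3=1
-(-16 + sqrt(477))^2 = -733 + 96 * sqrt(53) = -34.11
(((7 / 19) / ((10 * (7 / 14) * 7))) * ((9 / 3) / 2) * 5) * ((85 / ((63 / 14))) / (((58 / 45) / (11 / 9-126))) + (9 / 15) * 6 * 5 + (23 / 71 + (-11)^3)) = -3063775 / 12354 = -248.00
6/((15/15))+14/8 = 31/4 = 7.75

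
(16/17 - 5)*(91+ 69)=-11040/17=-649.41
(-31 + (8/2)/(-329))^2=104101209/108241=961.75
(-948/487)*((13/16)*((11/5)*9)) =-305019/9740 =-31.32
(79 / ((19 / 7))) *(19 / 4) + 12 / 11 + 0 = 6131 / 44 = 139.34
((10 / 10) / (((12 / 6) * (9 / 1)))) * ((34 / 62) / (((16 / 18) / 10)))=85 / 248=0.34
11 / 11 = 1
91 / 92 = 0.99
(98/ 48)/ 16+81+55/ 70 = 81.91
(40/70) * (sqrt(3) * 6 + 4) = 16/7 + 24 * sqrt(3)/7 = 8.22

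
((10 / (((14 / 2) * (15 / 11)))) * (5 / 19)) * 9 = 330 / 133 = 2.48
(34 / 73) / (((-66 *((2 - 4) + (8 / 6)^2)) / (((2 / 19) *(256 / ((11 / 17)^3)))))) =64144128 / 20307067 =3.16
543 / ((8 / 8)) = 543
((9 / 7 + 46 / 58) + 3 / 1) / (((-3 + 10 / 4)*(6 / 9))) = -3093 / 203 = -15.24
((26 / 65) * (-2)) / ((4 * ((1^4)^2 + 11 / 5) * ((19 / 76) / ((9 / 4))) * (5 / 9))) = -81 / 80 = -1.01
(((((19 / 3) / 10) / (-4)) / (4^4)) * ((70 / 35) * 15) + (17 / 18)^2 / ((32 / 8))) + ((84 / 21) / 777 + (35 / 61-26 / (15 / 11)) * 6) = -725637380857 / 6552161280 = -110.75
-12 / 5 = -2.40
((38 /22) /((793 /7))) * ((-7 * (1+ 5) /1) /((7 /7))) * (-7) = 39102 /8723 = 4.48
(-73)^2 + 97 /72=383785 /72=5330.35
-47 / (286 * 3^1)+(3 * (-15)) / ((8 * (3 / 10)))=-32269 / 1716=-18.80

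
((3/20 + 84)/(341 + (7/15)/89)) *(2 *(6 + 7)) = 5841693/910484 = 6.42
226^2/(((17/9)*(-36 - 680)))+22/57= -6483551/173451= -37.38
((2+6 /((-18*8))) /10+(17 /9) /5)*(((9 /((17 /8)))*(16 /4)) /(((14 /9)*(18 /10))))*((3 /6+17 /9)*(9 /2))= 37.31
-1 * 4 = -4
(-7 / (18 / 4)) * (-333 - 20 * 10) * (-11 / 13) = -701.56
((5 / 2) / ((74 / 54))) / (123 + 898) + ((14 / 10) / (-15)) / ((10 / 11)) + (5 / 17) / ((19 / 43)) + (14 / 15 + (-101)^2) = 46683969674654 / 4575739125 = 10202.50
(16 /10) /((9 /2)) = 16 /45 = 0.36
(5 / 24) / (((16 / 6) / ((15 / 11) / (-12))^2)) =125 / 123904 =0.00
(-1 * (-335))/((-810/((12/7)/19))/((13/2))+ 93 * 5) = -871/2382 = -0.37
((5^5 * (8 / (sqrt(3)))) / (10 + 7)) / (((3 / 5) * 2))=62500 * sqrt(3) / 153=707.54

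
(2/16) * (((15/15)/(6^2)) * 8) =1/36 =0.03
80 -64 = 16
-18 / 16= -9 / 8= -1.12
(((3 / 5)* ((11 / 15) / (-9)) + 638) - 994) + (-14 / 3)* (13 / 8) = -327269 / 900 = -363.63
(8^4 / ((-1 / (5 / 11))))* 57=-1167360 / 11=-106123.64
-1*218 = -218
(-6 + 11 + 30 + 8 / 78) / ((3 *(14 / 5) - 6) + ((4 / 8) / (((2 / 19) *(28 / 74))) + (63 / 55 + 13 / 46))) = 19395992 / 9051705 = 2.14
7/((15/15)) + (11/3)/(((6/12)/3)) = 29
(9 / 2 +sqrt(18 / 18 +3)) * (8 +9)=221 / 2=110.50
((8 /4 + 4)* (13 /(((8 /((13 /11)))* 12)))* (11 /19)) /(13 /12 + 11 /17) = 0.32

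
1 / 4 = 0.25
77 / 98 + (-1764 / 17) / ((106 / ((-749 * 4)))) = 2933.61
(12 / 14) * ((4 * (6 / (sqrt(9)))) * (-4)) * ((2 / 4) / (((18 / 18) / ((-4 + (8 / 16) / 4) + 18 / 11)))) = 2364 / 77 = 30.70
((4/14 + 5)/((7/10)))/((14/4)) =740/343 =2.16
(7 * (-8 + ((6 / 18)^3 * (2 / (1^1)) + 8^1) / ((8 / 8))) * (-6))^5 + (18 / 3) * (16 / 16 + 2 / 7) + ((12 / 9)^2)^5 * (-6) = -390.29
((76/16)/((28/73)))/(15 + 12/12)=1387/1792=0.77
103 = 103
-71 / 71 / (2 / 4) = -2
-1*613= -613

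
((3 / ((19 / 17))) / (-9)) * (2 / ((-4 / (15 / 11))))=0.20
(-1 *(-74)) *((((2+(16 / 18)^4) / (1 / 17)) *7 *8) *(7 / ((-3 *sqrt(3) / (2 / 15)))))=-16981631296 *sqrt(3) / 885735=-33207.50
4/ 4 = 1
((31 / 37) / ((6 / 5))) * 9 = 465 / 74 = 6.28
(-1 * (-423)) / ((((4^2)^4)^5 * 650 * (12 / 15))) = 423 / 628641426199607170847211520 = 0.00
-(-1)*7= 7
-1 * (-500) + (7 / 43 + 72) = 24603 / 43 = 572.16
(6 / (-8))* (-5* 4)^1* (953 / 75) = 953 / 5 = 190.60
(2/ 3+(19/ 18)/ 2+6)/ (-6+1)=-259/ 180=-1.44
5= 5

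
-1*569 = -569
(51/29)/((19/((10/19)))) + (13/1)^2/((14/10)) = 8849875/73283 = 120.76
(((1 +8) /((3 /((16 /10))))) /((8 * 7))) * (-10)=-6 /7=-0.86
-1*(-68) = 68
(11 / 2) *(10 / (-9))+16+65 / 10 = 295 / 18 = 16.39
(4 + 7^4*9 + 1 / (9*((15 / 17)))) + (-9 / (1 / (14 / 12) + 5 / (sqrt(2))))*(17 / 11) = 37007837296 / 1712205-37485*sqrt(2) / 12683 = 21609.96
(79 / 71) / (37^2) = 0.00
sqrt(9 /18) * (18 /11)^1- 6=-6 + 9 * sqrt(2) /11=-4.84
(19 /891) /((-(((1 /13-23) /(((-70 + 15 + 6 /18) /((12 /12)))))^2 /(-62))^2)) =-94311748966242496 /35571960104571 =-2651.29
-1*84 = -84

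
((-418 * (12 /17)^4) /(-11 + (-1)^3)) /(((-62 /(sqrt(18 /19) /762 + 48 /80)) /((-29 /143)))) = 0.02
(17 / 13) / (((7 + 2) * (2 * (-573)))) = -17 / 134082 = -0.00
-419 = -419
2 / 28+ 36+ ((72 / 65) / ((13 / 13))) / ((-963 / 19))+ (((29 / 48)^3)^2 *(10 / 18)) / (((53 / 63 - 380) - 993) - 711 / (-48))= 367116309986790590909 / 10183657505386659840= 36.05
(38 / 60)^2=361 / 900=0.40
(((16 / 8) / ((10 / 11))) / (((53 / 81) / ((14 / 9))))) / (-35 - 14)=-198 / 1855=-0.11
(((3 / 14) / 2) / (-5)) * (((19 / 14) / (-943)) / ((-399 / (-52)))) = 13 / 3234490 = 0.00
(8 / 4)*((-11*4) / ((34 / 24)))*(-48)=50688 / 17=2981.65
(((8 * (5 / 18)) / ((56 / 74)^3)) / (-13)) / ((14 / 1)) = -253265 / 8989344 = -0.03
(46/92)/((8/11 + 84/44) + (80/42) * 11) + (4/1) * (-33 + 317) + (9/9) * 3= 12413053/10898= 1139.02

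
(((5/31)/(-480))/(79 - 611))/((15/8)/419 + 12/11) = 4609/7993144656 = 0.00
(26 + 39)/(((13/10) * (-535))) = -10/107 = -0.09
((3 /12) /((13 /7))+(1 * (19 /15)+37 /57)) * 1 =10129 /4940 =2.05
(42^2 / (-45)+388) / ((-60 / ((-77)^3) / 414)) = 27468677544 / 25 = 1098747101.76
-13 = -13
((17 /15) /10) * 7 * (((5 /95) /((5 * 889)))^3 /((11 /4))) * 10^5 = 1088 /22718621998149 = 0.00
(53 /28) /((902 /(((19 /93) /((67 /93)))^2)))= 19133 /113374184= 0.00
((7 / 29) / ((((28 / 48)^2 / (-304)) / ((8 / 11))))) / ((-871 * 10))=175104 / 9724715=0.02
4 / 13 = 0.31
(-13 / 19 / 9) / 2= -13 / 342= -0.04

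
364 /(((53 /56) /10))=3846.04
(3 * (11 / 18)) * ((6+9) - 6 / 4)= 99 / 4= 24.75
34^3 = 39304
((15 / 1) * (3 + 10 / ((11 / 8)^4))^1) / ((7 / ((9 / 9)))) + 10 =2298115 / 102487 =22.42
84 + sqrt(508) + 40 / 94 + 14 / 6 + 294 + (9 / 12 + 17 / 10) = 2 *sqrt(127) + 1080649 / 2820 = 405.75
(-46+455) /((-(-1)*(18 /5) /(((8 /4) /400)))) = 0.57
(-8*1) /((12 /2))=-4 /3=-1.33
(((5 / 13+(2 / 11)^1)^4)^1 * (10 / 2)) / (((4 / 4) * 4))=215233605 / 1672646404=0.13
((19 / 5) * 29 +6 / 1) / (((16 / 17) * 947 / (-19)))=-187663 / 75760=-2.48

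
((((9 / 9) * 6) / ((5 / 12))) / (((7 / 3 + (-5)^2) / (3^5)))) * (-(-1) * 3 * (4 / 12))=26244 / 205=128.02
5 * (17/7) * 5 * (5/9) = 2125/63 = 33.73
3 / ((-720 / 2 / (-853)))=853 / 120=7.11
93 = 93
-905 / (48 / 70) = -31675 / 24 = -1319.79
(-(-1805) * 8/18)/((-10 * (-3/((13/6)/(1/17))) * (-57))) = -4199/243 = -17.28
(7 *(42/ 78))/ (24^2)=49/ 7488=0.01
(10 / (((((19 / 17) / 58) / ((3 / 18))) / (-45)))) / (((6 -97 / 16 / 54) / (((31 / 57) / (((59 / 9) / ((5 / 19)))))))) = -29710152000 / 2058612247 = -14.43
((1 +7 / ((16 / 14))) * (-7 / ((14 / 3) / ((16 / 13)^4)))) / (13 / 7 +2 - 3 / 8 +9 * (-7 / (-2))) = -13074432 / 18650333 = -0.70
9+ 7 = 16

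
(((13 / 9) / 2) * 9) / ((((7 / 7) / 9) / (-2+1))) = -117 / 2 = -58.50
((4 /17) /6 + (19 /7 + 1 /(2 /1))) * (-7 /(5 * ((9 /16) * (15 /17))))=-18584 /2025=-9.18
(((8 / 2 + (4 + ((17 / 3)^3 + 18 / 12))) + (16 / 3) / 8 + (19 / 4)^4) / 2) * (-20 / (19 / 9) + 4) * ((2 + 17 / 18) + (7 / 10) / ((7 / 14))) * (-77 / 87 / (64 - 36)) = 270991691971 / 1028298240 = 263.53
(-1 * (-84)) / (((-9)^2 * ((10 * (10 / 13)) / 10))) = 182 / 135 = 1.35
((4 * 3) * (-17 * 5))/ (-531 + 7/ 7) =102/ 53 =1.92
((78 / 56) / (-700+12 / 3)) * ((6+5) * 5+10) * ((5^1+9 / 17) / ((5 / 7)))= -7943 / 7888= -1.01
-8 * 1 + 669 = 661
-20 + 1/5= -99/5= -19.80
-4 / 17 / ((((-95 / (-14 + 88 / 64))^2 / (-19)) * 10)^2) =-104060401 / 392768000000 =-0.00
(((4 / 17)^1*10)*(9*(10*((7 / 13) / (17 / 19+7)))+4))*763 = 4022536 / 221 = 18201.52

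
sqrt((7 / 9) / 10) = sqrt(70) / 30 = 0.28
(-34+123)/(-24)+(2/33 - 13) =-1465/88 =-16.65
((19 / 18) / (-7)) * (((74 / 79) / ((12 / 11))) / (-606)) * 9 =7733 / 4021416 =0.00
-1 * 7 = -7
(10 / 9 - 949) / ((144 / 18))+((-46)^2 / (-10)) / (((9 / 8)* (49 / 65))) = -1298275 / 3528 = -367.99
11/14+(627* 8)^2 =25160256.79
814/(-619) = -814/619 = -1.32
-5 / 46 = -0.11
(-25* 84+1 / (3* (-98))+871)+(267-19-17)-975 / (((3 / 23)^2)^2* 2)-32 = -2229596657 / 1323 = -1685258.24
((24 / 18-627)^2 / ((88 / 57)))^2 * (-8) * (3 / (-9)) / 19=235836321062179 / 26136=9023428262.25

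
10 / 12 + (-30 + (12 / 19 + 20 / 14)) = -21631 / 798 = -27.11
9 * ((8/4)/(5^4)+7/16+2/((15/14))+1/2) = 252663/10000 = 25.27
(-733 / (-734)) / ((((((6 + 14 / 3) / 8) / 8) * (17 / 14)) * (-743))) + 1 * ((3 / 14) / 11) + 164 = 117085298399 / 713878858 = 164.01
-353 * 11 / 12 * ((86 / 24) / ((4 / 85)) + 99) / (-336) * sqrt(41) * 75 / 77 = 10598825 * sqrt(41) / 64512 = 1051.98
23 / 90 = 0.26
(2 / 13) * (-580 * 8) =-9280 / 13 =-713.85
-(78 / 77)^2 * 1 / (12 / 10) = -5070 / 5929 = -0.86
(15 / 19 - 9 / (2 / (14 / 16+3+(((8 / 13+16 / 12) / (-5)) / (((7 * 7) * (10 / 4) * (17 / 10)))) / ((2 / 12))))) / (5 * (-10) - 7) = 91065367 / 312741520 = 0.29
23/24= 0.96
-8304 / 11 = -754.91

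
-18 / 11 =-1.64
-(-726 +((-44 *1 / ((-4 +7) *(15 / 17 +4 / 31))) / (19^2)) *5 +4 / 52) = 419147051 / 577239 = 726.12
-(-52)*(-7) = -364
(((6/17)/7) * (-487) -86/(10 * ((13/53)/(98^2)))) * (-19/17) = 376373.87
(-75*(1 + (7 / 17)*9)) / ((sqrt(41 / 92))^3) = -1104000*sqrt(943) / 28577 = -1186.34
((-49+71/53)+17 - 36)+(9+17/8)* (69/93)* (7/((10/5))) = -992931/26288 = -37.77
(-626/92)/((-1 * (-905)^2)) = 313/37675150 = 0.00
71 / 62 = 1.15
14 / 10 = 7 / 5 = 1.40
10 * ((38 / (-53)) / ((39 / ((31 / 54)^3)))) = -2830145 / 81369522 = -0.03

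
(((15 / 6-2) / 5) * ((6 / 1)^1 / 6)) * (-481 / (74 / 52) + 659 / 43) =-2775 / 86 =-32.27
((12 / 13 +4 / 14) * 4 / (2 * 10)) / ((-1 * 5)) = -22 / 455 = -0.05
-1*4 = -4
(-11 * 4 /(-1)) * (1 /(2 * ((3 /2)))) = 44 /3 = 14.67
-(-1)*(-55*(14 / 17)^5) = -20.83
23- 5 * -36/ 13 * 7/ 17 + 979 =222702/ 221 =1007.70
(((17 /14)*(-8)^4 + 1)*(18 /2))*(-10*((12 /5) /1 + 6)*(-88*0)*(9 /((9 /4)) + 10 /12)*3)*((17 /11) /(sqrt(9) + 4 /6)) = 0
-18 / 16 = -9 / 8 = -1.12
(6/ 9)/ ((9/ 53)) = 106/ 27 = 3.93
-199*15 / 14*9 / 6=-8955 / 28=-319.82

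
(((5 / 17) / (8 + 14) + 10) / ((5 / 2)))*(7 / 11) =5243 / 2057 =2.55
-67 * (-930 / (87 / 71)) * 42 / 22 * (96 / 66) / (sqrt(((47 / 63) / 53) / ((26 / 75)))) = 99097824 * sqrt(1360086) / 164923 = 700754.79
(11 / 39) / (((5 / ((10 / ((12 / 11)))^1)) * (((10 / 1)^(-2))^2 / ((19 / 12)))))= 2873750 / 351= 8187.32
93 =93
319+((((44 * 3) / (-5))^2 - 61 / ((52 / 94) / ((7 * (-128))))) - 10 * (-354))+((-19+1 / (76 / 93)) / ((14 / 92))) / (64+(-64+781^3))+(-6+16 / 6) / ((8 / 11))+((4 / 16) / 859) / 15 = 1566952802885659172447 / 15161231452888950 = 103352.61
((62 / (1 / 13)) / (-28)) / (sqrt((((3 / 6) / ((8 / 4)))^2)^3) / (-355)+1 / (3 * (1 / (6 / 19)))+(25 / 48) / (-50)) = -260950560 / 859411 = -303.64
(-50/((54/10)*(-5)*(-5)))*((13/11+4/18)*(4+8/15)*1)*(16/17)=-2.22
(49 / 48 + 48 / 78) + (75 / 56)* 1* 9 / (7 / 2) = 155329 / 30576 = 5.08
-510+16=-494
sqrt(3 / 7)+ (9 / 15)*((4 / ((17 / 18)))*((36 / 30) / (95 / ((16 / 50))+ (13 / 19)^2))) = 3742848 / 364958975+ sqrt(21) / 7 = 0.66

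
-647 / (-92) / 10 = 647 / 920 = 0.70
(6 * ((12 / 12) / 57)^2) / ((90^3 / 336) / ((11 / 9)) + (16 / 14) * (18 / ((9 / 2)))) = 308 / 296827557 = 0.00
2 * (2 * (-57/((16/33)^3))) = -2048409/1024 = -2000.40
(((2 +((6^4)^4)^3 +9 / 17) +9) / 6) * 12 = 763376762050054946162965178208950944136 / 17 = 44904515414709114480174420000000000000.00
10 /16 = 5 /8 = 0.62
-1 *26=-26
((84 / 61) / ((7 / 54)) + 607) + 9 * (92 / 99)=420037 / 671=625.99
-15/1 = -15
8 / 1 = 8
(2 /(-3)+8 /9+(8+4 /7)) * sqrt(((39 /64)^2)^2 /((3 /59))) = 46813 * sqrt(177) /43008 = 14.48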